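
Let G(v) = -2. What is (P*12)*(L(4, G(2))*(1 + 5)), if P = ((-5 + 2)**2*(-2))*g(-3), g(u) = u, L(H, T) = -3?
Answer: -11664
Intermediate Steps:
P = 54 (P = ((-5 + 2)**2*(-2))*(-3) = ((-3)**2*(-2))*(-3) = (9*(-2))*(-3) = -18*(-3) = 54)
(P*12)*(L(4, G(2))*(1 + 5)) = (54*12)*(-3*(1 + 5)) = 648*(-3*6) = 648*(-18) = -11664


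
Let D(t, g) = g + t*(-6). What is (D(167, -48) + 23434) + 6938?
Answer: 29322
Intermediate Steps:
D(t, g) = g - 6*t
(D(167, -48) + 23434) + 6938 = ((-48 - 6*167) + 23434) + 6938 = ((-48 - 1002) + 23434) + 6938 = (-1050 + 23434) + 6938 = 22384 + 6938 = 29322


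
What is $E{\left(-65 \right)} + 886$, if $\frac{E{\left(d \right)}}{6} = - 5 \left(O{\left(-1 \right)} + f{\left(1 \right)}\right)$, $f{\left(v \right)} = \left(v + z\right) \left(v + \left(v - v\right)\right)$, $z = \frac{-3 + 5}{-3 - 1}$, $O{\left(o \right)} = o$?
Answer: $901$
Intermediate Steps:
$z = - \frac{1}{2}$ ($z = \frac{2}{-4} = 2 \left(- \frac{1}{4}\right) = - \frac{1}{2} \approx -0.5$)
$f{\left(v \right)} = v \left(- \frac{1}{2} + v\right)$ ($f{\left(v \right)} = \left(v - \frac{1}{2}\right) \left(v + \left(v - v\right)\right) = \left(- \frac{1}{2} + v\right) \left(v + 0\right) = \left(- \frac{1}{2} + v\right) v = v \left(- \frac{1}{2} + v\right)$)
$E{\left(d \right)} = 15$ ($E{\left(d \right)} = 6 \left(- 5 \left(-1 + 1 \left(- \frac{1}{2} + 1\right)\right)\right) = 6 \left(- 5 \left(-1 + 1 \cdot \frac{1}{2}\right)\right) = 6 \left(- 5 \left(-1 + \frac{1}{2}\right)\right) = 6 \left(\left(-5\right) \left(- \frac{1}{2}\right)\right) = 6 \cdot \frac{5}{2} = 15$)
$E{\left(-65 \right)} + 886 = 15 + 886 = 901$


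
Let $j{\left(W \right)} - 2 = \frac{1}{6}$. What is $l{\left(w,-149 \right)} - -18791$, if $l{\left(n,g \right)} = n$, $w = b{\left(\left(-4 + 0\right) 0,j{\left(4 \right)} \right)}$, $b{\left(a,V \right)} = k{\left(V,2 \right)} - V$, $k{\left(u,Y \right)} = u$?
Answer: $18791$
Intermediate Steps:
$j{\left(W \right)} = \frac{13}{6}$ ($j{\left(W \right)} = 2 + \frac{1}{6} = \frac{13}{6}$)
$b{\left(a,V \right)} = 0$ ($b{\left(a,V \right)} = V - V = 0$)
$w = 0$
$l{\left(w,-149 \right)} - -18791 = 0 - -18791 = 0 + 18791 = 18791$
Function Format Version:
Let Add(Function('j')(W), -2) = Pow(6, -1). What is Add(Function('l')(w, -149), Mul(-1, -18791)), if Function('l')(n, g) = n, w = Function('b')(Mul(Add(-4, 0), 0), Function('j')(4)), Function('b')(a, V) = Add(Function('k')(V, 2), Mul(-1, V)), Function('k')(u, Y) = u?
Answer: 18791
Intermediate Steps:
Function('j')(W) = Rational(13, 6) (Function('j')(W) = Add(2, Pow(6, -1)) = Add(2, Rational(1, 6)) = Rational(13, 6))
Function('b')(a, V) = 0 (Function('b')(a, V) = Add(V, Mul(-1, V)) = 0)
w = 0
Add(Function('l')(w, -149), Mul(-1, -18791)) = Add(0, Mul(-1, -18791)) = Add(0, 18791) = 18791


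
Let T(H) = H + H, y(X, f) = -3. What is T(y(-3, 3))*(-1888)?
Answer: 11328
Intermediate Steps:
T(H) = 2*H
T(y(-3, 3))*(-1888) = (2*(-3))*(-1888) = -6*(-1888) = 11328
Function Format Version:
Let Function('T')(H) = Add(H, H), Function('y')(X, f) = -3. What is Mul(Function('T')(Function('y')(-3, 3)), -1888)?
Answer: 11328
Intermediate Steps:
Function('T')(H) = Mul(2, H)
Mul(Function('T')(Function('y')(-3, 3)), -1888) = Mul(Mul(2, -3), -1888) = Mul(-6, -1888) = 11328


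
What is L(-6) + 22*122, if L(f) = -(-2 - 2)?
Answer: 2688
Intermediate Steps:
L(f) = 4 (L(f) = -1*(-4) = 4)
L(-6) + 22*122 = 4 + 22*122 = 4 + 2684 = 2688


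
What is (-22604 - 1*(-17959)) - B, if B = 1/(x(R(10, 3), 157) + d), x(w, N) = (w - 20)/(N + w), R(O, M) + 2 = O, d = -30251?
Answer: -7728392750/1663809 ≈ -4645.0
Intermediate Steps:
R(O, M) = -2 + O
x(w, N) = (-20 + w)/(N + w)
B = -55/1663809 (B = 1/((-20 + (-2 + 10))/(157 + (-2 + 10)) - 30251) = 1/((-20 + 8)/(157 + 8) - 30251) = 1/(-12/165 - 30251) = 1/((1/165)*(-12) - 30251) = 1/(-4/55 - 30251) = 1/(-1663809/55) = -55/1663809 ≈ -3.3057e-5)
(-22604 - 1*(-17959)) - B = (-22604 - 1*(-17959)) - 1*(-55/1663809) = (-22604 + 17959) + 55/1663809 = -4645 + 55/1663809 = -7728392750/1663809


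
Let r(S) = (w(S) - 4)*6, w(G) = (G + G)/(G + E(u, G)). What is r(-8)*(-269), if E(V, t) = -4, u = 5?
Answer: 4304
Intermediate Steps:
w(G) = 2*G/(-4 + G) (w(G) = (G + G)/(G - 4) = (2*G)/(-4 + G) = 2*G/(-4 + G))
r(S) = -24 + 12*S/(-4 + S) (r(S) = (2*S/(-4 + S) - 4)*6 = (-4 + 2*S/(-4 + S))*6 = -24 + 12*S/(-4 + S))
r(-8)*(-269) = (12*(8 - 1*(-8))/(-4 - 8))*(-269) = (12*(8 + 8)/(-12))*(-269) = (12*(-1/12)*16)*(-269) = -16*(-269) = 4304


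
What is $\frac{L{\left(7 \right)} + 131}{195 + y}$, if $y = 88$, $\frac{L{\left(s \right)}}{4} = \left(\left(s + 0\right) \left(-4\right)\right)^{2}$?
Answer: $\frac{3267}{283} \approx 11.544$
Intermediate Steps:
$L{\left(s \right)} = 64 s^{2}$ ($L{\left(s \right)} = 4 \left(\left(s + 0\right) \left(-4\right)\right)^{2} = 4 \left(s \left(-4\right)\right)^{2} = 4 \left(- 4 s\right)^{2} = 4 \cdot 16 s^{2} = 64 s^{2}$)
$\frac{L{\left(7 \right)} + 131}{195 + y} = \frac{64 \cdot 7^{2} + 131}{195 + 88} = \frac{64 \cdot 49 + 131}{283} = \left(3136 + 131\right) \frac{1}{283} = 3267 \cdot \frac{1}{283} = \frac{3267}{283}$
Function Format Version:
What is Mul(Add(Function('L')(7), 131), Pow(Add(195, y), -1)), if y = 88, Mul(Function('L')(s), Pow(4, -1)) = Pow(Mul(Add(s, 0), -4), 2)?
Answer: Rational(3267, 283) ≈ 11.544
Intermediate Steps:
Function('L')(s) = Mul(64, Pow(s, 2)) (Function('L')(s) = Mul(4, Pow(Mul(Add(s, 0), -4), 2)) = Mul(4, Pow(Mul(s, -4), 2)) = Mul(4, Pow(Mul(-4, s), 2)) = Mul(4, Mul(16, Pow(s, 2))) = Mul(64, Pow(s, 2)))
Mul(Add(Function('L')(7), 131), Pow(Add(195, y), -1)) = Mul(Add(Mul(64, Pow(7, 2)), 131), Pow(Add(195, 88), -1)) = Mul(Add(Mul(64, 49), 131), Pow(283, -1)) = Mul(Add(3136, 131), Rational(1, 283)) = Mul(3267, Rational(1, 283)) = Rational(3267, 283)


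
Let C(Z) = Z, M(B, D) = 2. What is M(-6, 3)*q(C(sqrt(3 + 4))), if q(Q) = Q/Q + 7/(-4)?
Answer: -3/2 ≈ -1.5000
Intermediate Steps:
q(Q) = -3/4 (q(Q) = 1 + 7*(-1/4) = 1 - 7/4 = -3/4)
M(-6, 3)*q(C(sqrt(3 + 4))) = 2*(-3/4) = -3/2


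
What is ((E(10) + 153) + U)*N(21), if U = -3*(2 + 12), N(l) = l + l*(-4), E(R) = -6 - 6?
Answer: -6237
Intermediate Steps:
E(R) = -12
N(l) = -3*l (N(l) = l - 4*l = -3*l)
U = -42 (U = -3*14 = -42)
((E(10) + 153) + U)*N(21) = ((-12 + 153) - 42)*(-3*21) = (141 - 42)*(-63) = 99*(-63) = -6237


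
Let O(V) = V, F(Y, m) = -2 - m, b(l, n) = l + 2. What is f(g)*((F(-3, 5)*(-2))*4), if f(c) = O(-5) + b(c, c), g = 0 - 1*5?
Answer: -448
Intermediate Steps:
b(l, n) = 2 + l
g = -5 (g = 0 - 5 = -5)
f(c) = -3 + c (f(c) = -5 + (2 + c) = -3 + c)
f(g)*((F(-3, 5)*(-2))*4) = (-3 - 5)*(((-2 - 1*5)*(-2))*4) = -8*(-2 - 5)*(-2)*4 = -8*(-7*(-2))*4 = -112*4 = -8*56 = -448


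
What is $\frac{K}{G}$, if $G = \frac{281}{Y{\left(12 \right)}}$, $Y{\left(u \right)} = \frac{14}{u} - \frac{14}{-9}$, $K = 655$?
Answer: $\frac{32095}{5058} \approx 6.3454$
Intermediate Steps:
$Y{\left(u \right)} = \frac{14}{9} + \frac{14}{u}$ ($Y{\left(u \right)} = \frac{14}{u} - - \frac{14}{9} = \frac{14}{u} + \frac{14}{9} = \frac{14}{9} + \frac{14}{u}$)
$G = \frac{5058}{49}$ ($G = \frac{281}{\frac{14}{9} + \frac{14}{12}} = \frac{281}{\frac{14}{9} + 14 \cdot \frac{1}{12}} = \frac{281}{\frac{14}{9} + \frac{7}{6}} = \frac{281}{\frac{49}{18}} = 281 \cdot \frac{18}{49} = \frac{5058}{49} \approx 103.22$)
$\frac{K}{G} = \frac{655}{\frac{5058}{49}} = 655 \cdot \frac{49}{5058} = \frac{32095}{5058}$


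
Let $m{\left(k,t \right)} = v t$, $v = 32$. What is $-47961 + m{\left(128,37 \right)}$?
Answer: $-46777$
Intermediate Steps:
$m{\left(k,t \right)} = 32 t$
$-47961 + m{\left(128,37 \right)} = -47961 + 32 \cdot 37 = -47961 + 1184 = -46777$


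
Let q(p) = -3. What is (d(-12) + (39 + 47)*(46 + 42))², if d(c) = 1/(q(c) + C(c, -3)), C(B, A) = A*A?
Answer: 2061977281/36 ≈ 5.7277e+7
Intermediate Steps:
C(B, A) = A²
d(c) = ⅙ (d(c) = 1/(-3 + (-3)²) = 1/(-3 + 9) = 1/6 = ⅙)
(d(-12) + (39 + 47)*(46 + 42))² = (⅙ + (39 + 47)*(46 + 42))² = (⅙ + 86*88)² = (⅙ + 7568)² = (45409/6)² = 2061977281/36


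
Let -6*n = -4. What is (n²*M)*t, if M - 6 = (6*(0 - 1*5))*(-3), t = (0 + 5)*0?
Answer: 0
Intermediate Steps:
n = ⅔ (n = -⅙*(-4) = ⅔ ≈ 0.66667)
t = 0 (t = 5*0 = 0)
M = 96 (M = 6 + (6*(0 - 1*5))*(-3) = 6 + (6*(0 - 5))*(-3) = 6 + (6*(-5))*(-3) = 6 - 30*(-3) = 6 + 90 = 96)
(n²*M)*t = ((⅔)²*96)*0 = ((4/9)*96)*0 = (128/3)*0 = 0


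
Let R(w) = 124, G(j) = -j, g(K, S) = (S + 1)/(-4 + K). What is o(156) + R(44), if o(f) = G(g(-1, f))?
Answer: 777/5 ≈ 155.40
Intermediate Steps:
g(K, S) = (1 + S)/(-4 + K)
o(f) = ⅕ + f/5 (o(f) = -(1 + f)/(-4 - 1) = -(1 + f)/(-5) = -(-1)*(1 + f)/5 = -(-⅕ - f/5) = ⅕ + f/5)
o(156) + R(44) = (⅕ + (⅕)*156) + 124 = (⅕ + 156/5) + 124 = 157/5 + 124 = 777/5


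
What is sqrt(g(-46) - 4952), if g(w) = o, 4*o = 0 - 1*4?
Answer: I*sqrt(4953) ≈ 70.378*I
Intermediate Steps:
o = -1 (o = (0 - 1*4)/4 = (0 - 4)/4 = (1/4)*(-4) = -1)
g(w) = -1
sqrt(g(-46) - 4952) = sqrt(-1 - 4952) = sqrt(-4953) = I*sqrt(4953)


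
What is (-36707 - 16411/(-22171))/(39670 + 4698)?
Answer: -406907243/491841464 ≈ -0.82731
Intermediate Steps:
(-36707 - 16411/(-22171))/(39670 + 4698) = (-36707 - 16411*(-1/22171))/44368 = (-36707 + 16411/22171)*(1/44368) = -813814486/22171*1/44368 = -406907243/491841464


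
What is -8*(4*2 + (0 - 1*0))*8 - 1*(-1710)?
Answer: 1198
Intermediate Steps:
-8*(4*2 + (0 - 1*0))*8 - 1*(-1710) = -8*(8 + (0 + 0))*8 + 1710 = -8*(8 + 0)*8 + 1710 = -8*8*8 + 1710 = -64*8 + 1710 = -512 + 1710 = 1198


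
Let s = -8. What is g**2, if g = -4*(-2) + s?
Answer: 0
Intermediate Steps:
g = 0 (g = -4*(-2) - 8 = 8 - 8 = 0)
g**2 = 0**2 = 0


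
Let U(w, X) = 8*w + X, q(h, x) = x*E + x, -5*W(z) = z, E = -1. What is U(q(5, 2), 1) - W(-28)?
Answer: -23/5 ≈ -4.6000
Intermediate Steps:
W(z) = -z/5
q(h, x) = 0 (q(h, x) = x*(-1) + x = -x + x = 0)
U(w, X) = X + 8*w
U(q(5, 2), 1) - W(-28) = (1 + 8*0) - (-1)*(-28)/5 = (1 + 0) - 1*28/5 = 1 - 28/5 = -23/5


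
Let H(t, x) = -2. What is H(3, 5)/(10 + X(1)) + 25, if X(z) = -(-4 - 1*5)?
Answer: 473/19 ≈ 24.895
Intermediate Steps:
X(z) = 9 (X(z) = -(-4 - 5) = -1*(-9) = 9)
H(3, 5)/(10 + X(1)) + 25 = -2/(10 + 9) + 25 = -2/19 + 25 = 473/19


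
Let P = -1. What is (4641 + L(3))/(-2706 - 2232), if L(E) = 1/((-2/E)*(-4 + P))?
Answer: -15471/16460 ≈ -0.93991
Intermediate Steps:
L(E) = E/10 (L(E) = 1/((-2/E)*(-4 - 1)) = 1/(-2/E*(-5)) = 1/(10/E) = E/10)
(4641 + L(3))/(-2706 - 2232) = (4641 + (⅒)*3)/(-2706 - 2232) = (4641 + 3/10)/(-4938) = (46413/10)*(-1/4938) = -15471/16460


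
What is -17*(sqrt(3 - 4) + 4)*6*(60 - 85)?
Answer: 10200 + 2550*I ≈ 10200.0 + 2550.0*I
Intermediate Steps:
-17*(sqrt(3 - 4) + 4)*6*(60 - 85) = -17*(sqrt(-1) + 4)*6*(-25) = -17*(I + 4)*6*(-25) = -17*(4 + I)*6*(-25) = -17*(24 + 6*I)*(-25) = -17*(-600 - 150*I) = 10200 + 2550*I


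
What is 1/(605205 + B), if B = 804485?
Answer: 1/1409690 ≈ 7.0938e-7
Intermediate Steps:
1/(605205 + B) = 1/(605205 + 804485) = 1/1409690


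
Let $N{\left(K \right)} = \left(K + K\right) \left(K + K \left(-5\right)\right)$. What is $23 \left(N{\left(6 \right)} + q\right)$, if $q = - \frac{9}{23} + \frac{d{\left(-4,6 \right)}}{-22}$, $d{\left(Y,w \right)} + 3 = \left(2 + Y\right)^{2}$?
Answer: $- \frac{145949}{22} \approx -6634.0$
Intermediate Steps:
$d{\left(Y,w \right)} = -3 + \left(2 + Y\right)^{2}$
$q = - \frac{221}{506}$ ($q = - \frac{9}{23} + \frac{-3 + \left(2 - 4\right)^{2}}{-22} = \left(-9\right) \frac{1}{23} + \left(-3 + \left(-2\right)^{2}\right) \left(- \frac{1}{22}\right) = - \frac{9}{23} + \left(-3 + 4\right) \left(- \frac{1}{22}\right) = - \frac{9}{23} + 1 \left(- \frac{1}{22}\right) = - \frac{9}{23} - \frac{1}{22} = - \frac{221}{506} \approx -0.43676$)
$N{\left(K \right)} = - 8 K^{2}$ ($N{\left(K \right)} = 2 K \left(K - 5 K\right) = 2 K \left(- 4 K\right) = - 8 K^{2}$)
$23 \left(N{\left(6 \right)} + q\right) = 23 \left(- 8 \cdot 6^{2} - \frac{221}{506}\right) = 23 \left(\left(-8\right) 36 - \frac{221}{506}\right) = 23 \left(-288 - \frac{221}{506}\right) = 23 \left(- \frac{145949}{506}\right) = - \frac{145949}{22}$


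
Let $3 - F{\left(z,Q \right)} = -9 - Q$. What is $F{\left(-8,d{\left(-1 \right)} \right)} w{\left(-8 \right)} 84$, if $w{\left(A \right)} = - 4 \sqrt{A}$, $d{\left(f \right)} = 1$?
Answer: $- 8736 i \sqrt{2} \approx - 12355.0 i$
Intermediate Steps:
$F{\left(z,Q \right)} = 12 + Q$ ($F{\left(z,Q \right)} = 3 - \left(-9 - Q\right) = 3 + \left(9 + Q\right) = 12 + Q$)
$F{\left(-8,d{\left(-1 \right)} \right)} w{\left(-8 \right)} 84 = \left(12 + 1\right) \left(- 4 \sqrt{-8}\right) 84 = 13 \left(- 4 \cdot 2 i \sqrt{2}\right) 84 = 13 \left(- 8 i \sqrt{2}\right) 84 = - 104 i \sqrt{2} \cdot 84 = - 8736 i \sqrt{2}$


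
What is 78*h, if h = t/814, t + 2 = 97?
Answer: 3705/407 ≈ 9.1032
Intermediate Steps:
t = 95 (t = -2 + 97 = 95)
h = 95/814 ≈ 0.11671
78*h = 78*(95/814) = 3705/407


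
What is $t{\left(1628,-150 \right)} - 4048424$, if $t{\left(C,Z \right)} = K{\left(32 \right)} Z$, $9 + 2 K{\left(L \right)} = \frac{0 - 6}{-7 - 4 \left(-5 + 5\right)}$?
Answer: $- \frac{28334693}{7} \approx -4.0478 \cdot 10^{6}$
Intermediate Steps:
$K{\left(L \right)} = - \frac{57}{14}$ ($K{\left(L \right)} = - \frac{9}{2} + \frac{\left(0 - 6\right) \frac{1}{-7 - 4 \left(-5 + 5\right)}}{2} = - \frac{9}{2} + \frac{\left(-6\right) \frac{1}{-7 - 0}}{2} = - \frac{9}{2} + \frac{\left(-6\right) \frac{1}{-7 + 0}}{2} = - \frac{9}{2} + \frac{\left(-6\right) \frac{1}{-7}}{2} = - \frac{9}{2} + \frac{\left(-6\right) \left(- \frac{1}{7}\right)}{2} = - \frac{9}{2} + \frac{1}{2} \cdot \frac{6}{7} = - \frac{9}{2} + \frac{3}{7} = - \frac{57}{14}$)
$t{\left(C,Z \right)} = - \frac{57 Z}{14}$
$t{\left(1628,-150 \right)} - 4048424 = \left(- \frac{57}{14}\right) \left(-150\right) - 4048424 = \frac{4275}{7} - 4048424 = - \frac{28334693}{7}$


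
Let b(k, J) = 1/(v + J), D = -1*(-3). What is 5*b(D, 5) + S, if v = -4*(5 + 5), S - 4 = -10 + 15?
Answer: 62/7 ≈ 8.8571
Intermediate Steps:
S = 9 (S = 4 + (-10 + 15) = 4 + 5 = 9)
v = -40 (v = -4*10 = -40)
D = 3
b(k, J) = 1/(-40 + J)
5*b(D, 5) + S = 5/(-40 + 5) + 9 = 5/(-35) + 9 = 5*(-1/35) + 9 = -1/7 + 9 = 62/7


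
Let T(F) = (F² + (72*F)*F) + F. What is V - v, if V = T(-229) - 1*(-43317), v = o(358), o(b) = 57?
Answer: 3871224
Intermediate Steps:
T(F) = F + 73*F² (T(F) = (F² + 72*F²) + F = 73*F² + F = F + 73*F²)
v = 57
V = 3871281 (V = -229*(1 + 73*(-229)) - 1*(-43317) = -229*(1 - 16717) + 43317 = -229*(-16716) + 43317 = 3827964 + 43317 = 3871281)
V - v = 3871281 - 1*57 = 3871281 - 57 = 3871224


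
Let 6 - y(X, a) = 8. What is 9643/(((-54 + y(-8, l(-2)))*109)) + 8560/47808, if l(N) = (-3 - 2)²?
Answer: -6386911/4559688 ≈ -1.4007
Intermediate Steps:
l(N) = 25 (l(N) = (-5)² = 25)
y(X, a) = -2 (y(X, a) = 6 - 1*8 = 6 - 8 = -2)
9643/(((-54 + y(-8, l(-2)))*109)) + 8560/47808 = 9643/(((-54 - 2)*109)) + 8560/47808 = 9643/((-56*109)) + 8560*(1/47808) = 9643/(-6104) + 535/2988 = 9643*(-1/6104) + 535/2988 = -9643/6104 + 535/2988 = -6386911/4559688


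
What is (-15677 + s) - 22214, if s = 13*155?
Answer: -35876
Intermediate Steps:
s = 2015
(-15677 + s) - 22214 = (-15677 + 2015) - 22214 = -13662 - 22214 = -35876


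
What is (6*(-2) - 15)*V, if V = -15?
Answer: 405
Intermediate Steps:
(6*(-2) - 15)*V = (6*(-2) - 15)*(-15) = (-12 - 15)*(-15) = -27*(-15) = 405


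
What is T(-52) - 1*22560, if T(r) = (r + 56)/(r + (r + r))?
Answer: -879841/39 ≈ -22560.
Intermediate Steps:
T(r) = (56 + r)/(3*r) (T(r) = (56 + r)/(r + 2*r) = (56 + r)/((3*r)) = (56 + r)*(1/(3*r)) = (56 + r)/(3*r))
T(-52) - 1*22560 = (⅓)*(56 - 52)/(-52) - 1*22560 = (⅓)*(-1/52)*4 - 22560 = -1/39 - 22560 = -879841/39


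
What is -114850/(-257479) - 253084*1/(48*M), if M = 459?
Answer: -15658360009/1418194332 ≈ -11.041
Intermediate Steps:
-114850/(-257479) - 253084*1/(48*M) = -114850/(-257479) - 253084/(459*48) = -114850*(-1/257479) - 253084/22032 = 114850/257479 - 253084*1/22032 = 114850/257479 - 63271/5508 = -15658360009/1418194332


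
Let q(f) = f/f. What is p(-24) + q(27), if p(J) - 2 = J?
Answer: -21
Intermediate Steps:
p(J) = 2 + J
q(f) = 1
p(-24) + q(27) = (2 - 24) + 1 = -22 + 1 = -21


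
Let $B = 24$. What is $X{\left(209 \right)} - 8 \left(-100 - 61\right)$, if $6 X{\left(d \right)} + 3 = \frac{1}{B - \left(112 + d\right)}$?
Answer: $\frac{1147162}{891} \approx 1287.5$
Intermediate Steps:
$X{\left(d \right)} = - \frac{1}{2} + \frac{1}{6 \left(-88 - d\right)}$ ($X{\left(d \right)} = - \frac{1}{2} + \frac{1}{6 \left(24 - \left(112 + d\right)\right)} = - \frac{1}{2} + \frac{1}{6 \left(-88 - d\right)}$)
$X{\left(209 \right)} - 8 \left(-100 - 61\right) = \frac{-265 - 627}{6 \left(88 + 209\right)} - 8 \left(-100 - 61\right) = \frac{-265 - 627}{6 \cdot 297} - 8 \left(-161\right) = \frac{1}{6} \cdot \frac{1}{297} \left(-892\right) - -1288 = - \frac{446}{891} + 1288 = \frac{1147162}{891}$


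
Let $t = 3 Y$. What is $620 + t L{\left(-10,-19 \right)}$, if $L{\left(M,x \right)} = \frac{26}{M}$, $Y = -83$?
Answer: $\frac{6337}{5} \approx 1267.4$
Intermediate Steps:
$t = -249$ ($t = 3 \left(-83\right) = -249$)
$620 + t L{\left(-10,-19 \right)} = 620 - 249 \frac{26}{-10} = 620 - 249 \cdot 26 \left(- \frac{1}{10}\right) = 620 - - \frac{3237}{5} = 620 + \frac{3237}{5} = \frac{6337}{5}$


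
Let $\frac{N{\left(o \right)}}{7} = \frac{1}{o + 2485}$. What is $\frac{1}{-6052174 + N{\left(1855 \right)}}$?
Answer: $- \frac{620}{3752347879} \approx -1.6523 \cdot 10^{-7}$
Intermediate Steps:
$N{\left(o \right)} = \frac{7}{2485 + o}$ ($N{\left(o \right)} = \frac{7}{o + 2485} = \frac{7}{2485 + o}$)
$\frac{1}{-6052174 + N{\left(1855 \right)}} = \frac{1}{-6052174 + \frac{7}{2485 + 1855}} = \frac{1}{-6052174 + \frac{7}{4340}} = \frac{1}{-6052174 + 7 \cdot \frac{1}{4340}} = \frac{1}{-6052174 + \frac{1}{620}} = \frac{1}{- \frac{3752347879}{620}} = - \frac{620}{3752347879}$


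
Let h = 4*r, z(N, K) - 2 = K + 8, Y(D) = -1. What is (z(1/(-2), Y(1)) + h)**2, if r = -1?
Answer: 25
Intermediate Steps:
z(N, K) = 10 + K (z(N, K) = 2 + (K + 8) = 2 + (8 + K) = 10 + K)
h = -4 (h = 4*(-1) = -4)
(z(1/(-2), Y(1)) + h)**2 = ((10 - 1) - 4)**2 = (9 - 4)**2 = 5**2 = 25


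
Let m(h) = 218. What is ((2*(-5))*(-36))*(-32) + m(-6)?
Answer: -11302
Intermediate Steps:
((2*(-5))*(-36))*(-32) + m(-6) = ((2*(-5))*(-36))*(-32) + 218 = -10*(-36)*(-32) + 218 = 360*(-32) + 218 = -11520 + 218 = -11302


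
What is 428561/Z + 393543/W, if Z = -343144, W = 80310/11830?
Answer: 53250382876915/918596488 ≈ 57969.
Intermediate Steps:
W = 8031/1183 (W = 80310*(1/11830) = 8031/1183 ≈ 6.7887)
428561/Z + 393543/W = 428561/(-343144) + 393543/(8031/1183) = 428561*(-1/343144) + 393543*(1183/8031) = -428561/343144 + 155187123/2677 = 53250382876915/918596488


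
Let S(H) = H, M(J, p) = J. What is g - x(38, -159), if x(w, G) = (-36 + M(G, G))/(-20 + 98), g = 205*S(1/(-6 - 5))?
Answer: -355/22 ≈ -16.136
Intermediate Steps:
g = -205/11 (g = 205/(-6 - 5) = 205/(-11) = 205*(-1/11) = -205/11 ≈ -18.636)
x(w, G) = -6/13 + G/78 (x(w, G) = (-36 + G)/(-20 + 98) = (-36 + G)/78 = (-36 + G)*(1/78) = -6/13 + G/78)
g - x(38, -159) = -205/11 - (-6/13 + (1/78)*(-159)) = -205/11 - (-6/13 - 53/26) = -205/11 - 1*(-5/2) = -205/11 + 5/2 = -355/22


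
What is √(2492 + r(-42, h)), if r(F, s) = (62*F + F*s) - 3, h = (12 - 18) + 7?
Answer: I*√157 ≈ 12.53*I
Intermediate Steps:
h = 1 (h = -6 + 7 = 1)
r(F, s) = -3 + 62*F + F*s
√(2492 + r(-42, h)) = √(2492 + (-3 + 62*(-42) - 42*1)) = √(2492 + (-3 - 2604 - 42)) = √(2492 - 2649) = √(-157) = I*√157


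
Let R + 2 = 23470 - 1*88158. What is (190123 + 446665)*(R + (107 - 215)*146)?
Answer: -51234688904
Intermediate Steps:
R = -64690 (R = -2 + (23470 - 1*88158) = -2 + (23470 - 88158) = -2 - 64688 = -64690)
(190123 + 446665)*(R + (107 - 215)*146) = (190123 + 446665)*(-64690 + (107 - 215)*146) = 636788*(-64690 - 108*146) = 636788*(-64690 - 15768) = 636788*(-80458) = -51234688904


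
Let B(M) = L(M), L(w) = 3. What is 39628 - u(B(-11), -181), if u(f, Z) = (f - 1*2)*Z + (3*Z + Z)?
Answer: 40533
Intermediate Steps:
B(M) = 3
u(f, Z) = 4*Z + Z*(-2 + f) (u(f, Z) = (f - 2)*Z + 4*Z = (-2 + f)*Z + 4*Z = Z*(-2 + f) + 4*Z = 4*Z + Z*(-2 + f))
39628 - u(B(-11), -181) = 39628 - (-181)*(2 + 3) = 39628 - (-181)*5 = 39628 - 1*(-905) = 39628 + 905 = 40533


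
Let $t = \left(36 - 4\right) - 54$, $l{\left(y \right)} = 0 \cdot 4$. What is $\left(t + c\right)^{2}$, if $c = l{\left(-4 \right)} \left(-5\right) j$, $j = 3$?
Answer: $484$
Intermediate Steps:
$l{\left(y \right)} = 0$
$c = 0$ ($c = 0 \left(-5\right) 3 = 0 \cdot 3 = 0$)
$t = -22$ ($t = 32 - 54 = -22$)
$\left(t + c\right)^{2} = \left(-22 + 0\right)^{2} = \left(-22\right)^{2} = 484$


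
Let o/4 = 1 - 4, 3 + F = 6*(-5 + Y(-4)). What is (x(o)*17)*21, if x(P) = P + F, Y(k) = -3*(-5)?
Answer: 16065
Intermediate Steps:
Y(k) = 15
F = 57 (F = -3 + 6*(-5 + 15) = -3 + 6*10 = -3 + 60 = 57)
o = -12 (o = 4*(1 - 4) = 4*(-3) = -12)
x(P) = 57 + P (x(P) = P + 57 = 57 + P)
(x(o)*17)*21 = ((57 - 12)*17)*21 = (45*17)*21 = 765*21 = 16065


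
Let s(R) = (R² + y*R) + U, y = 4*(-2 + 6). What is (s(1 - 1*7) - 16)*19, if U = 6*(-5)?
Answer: -2014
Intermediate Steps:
U = -30
y = 16 (y = 4*4 = 16)
s(R) = -30 + R² + 16*R (s(R) = (R² + 16*R) - 30 = -30 + R² + 16*R)
(s(1 - 1*7) - 16)*19 = ((-30 + (1 - 1*7)² + 16*(1 - 1*7)) - 16)*19 = ((-30 + (1 - 7)² + 16*(1 - 7)) - 16)*19 = ((-30 + (-6)² + 16*(-6)) - 16)*19 = ((-30 + 36 - 96) - 16)*19 = (-90 - 16)*19 = -106*19 = -2014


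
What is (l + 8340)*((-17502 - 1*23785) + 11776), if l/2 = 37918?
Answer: -2484117936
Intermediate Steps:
l = 75836 (l = 2*37918 = 75836)
(l + 8340)*((-17502 - 1*23785) + 11776) = (75836 + 8340)*((-17502 - 1*23785) + 11776) = 84176*((-17502 - 23785) + 11776) = 84176*(-41287 + 11776) = 84176*(-29511) = -2484117936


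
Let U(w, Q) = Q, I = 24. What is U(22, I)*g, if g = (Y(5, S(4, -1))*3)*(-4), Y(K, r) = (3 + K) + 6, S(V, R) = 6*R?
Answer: -4032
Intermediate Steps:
Y(K, r) = 9 + K
g = -168 (g = ((9 + 5)*3)*(-4) = (14*3)*(-4) = 42*(-4) = -168)
U(22, I)*g = 24*(-168) = -4032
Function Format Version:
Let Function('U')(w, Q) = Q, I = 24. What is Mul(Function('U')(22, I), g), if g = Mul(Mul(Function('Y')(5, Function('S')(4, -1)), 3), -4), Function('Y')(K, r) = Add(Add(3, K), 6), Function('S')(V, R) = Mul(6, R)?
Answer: -4032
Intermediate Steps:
Function('Y')(K, r) = Add(9, K)
g = -168 (g = Mul(Mul(Add(9, 5), 3), -4) = Mul(Mul(14, 3), -4) = Mul(42, -4) = -168)
Mul(Function('U')(22, I), g) = Mul(24, -168) = -4032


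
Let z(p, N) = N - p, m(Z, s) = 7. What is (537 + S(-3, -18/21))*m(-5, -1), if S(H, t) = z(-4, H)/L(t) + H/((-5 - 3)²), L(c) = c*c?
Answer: 2170483/576 ≈ 3768.2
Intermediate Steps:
L(c) = c²
S(H, t) = H/64 + (4 + H)/t² (S(H, t) = (H - 1*(-4))/(t²) + H/((-5 - 3)²) = (H + 4)/t² + H/((-8)²) = (4 + H)/t² + H/64 = H/64 + (4 + H)/t²)
(537 + S(-3, -18/21))*m(-5, -1) = (537 + (4 - 3 + (1/64)*(-3)*(-18/21)²)/(-18/21)²)*7 = (537 + (4 - 3 + (1/64)*(-3)*(-18*1/21)²)/(-18*1/21)²)*7 = (537 + (4 - 3 + (1/64)*(-3)*(-6/7)²)/(-6/7)²)*7 = (537 + 49*(4 - 3 + (1/64)*(-3)*(36/49))/36)*7 = (537 + 49*(4 - 3 - 27/784)/36)*7 = (537 + (49/36)*(757/784))*7 = (537 + 757/576)*7 = (310069/576)*7 = 2170483/576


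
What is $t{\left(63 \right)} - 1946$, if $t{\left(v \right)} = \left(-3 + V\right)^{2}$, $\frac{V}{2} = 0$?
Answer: $-1937$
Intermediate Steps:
$V = 0$ ($V = 2 \cdot 0 = 0$)
$t{\left(v \right)} = 9$ ($t{\left(v \right)} = \left(-3 + 0\right)^{2} = \left(-3\right)^{2} = 9$)
$t{\left(63 \right)} - 1946 = 9 - 1946 = -1937$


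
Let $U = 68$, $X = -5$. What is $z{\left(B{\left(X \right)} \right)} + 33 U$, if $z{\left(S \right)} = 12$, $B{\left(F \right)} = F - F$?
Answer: $2256$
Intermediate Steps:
$B{\left(F \right)} = 0$
$z{\left(B{\left(X \right)} \right)} + 33 U = 12 + 33 \cdot 68 = 12 + 2244 = 2256$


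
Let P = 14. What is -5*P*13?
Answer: -910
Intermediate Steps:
-5*P*13 = -5*14*13 = -70*13 = -910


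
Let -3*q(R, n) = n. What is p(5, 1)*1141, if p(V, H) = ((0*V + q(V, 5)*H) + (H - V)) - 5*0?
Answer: -19397/3 ≈ -6465.7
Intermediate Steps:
q(R, n) = -n/3
p(V, H) = -V - 2*H/3 (p(V, H) = ((0*V + (-1/3*5)*H) + (H - V)) - 5*0 = ((0 - 5*H/3) + (H - V)) + 0 = (-5*H/3 + (H - V)) + 0 = (-V - 2*H/3) + 0 = -V - 2*H/3)
p(5, 1)*1141 = (-1*5 - 2/3*1)*1141 = (-5 - 2/3)*1141 = -17/3*1141 = -19397/3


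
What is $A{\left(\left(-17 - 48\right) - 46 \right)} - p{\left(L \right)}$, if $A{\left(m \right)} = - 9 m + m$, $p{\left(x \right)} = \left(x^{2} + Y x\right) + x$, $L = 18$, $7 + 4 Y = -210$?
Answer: $\frac{3045}{2} \approx 1522.5$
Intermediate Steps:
$Y = - \frac{217}{4}$ ($Y = - \frac{7}{4} + \frac{1}{4} \left(-210\right) = - \frac{7}{4} - \frac{105}{2} = - \frac{217}{4} \approx -54.25$)
$p{\left(x \right)} = x^{2} - \frac{213 x}{4}$ ($p{\left(x \right)} = \left(x^{2} - \frac{217 x}{4}\right) + x = x^{2} - \frac{213 x}{4}$)
$A{\left(m \right)} = - 8 m$
$A{\left(\left(-17 - 48\right) - 46 \right)} - p{\left(L \right)} = - 8 \left(\left(-17 - 48\right) - 46\right) - \frac{1}{4} \cdot 18 \left(-213 + 4 \cdot 18\right) = - 8 \left(-65 - 46\right) - \frac{1}{4} \cdot 18 \left(-213 + 72\right) = \left(-8\right) \left(-111\right) - \frac{1}{4} \cdot 18 \left(-141\right) = 888 - - \frac{1269}{2} = 888 + \frac{1269}{2} = \frac{3045}{2}$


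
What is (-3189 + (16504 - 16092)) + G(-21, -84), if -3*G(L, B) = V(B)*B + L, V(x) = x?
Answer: -5122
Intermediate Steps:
G(L, B) = -L/3 - B²/3 (G(L, B) = -(B*B + L)/3 = -(B² + L)/3 = -(L + B²)/3 = -L/3 - B²/3)
(-3189 + (16504 - 16092)) + G(-21, -84) = (-3189 + (16504 - 16092)) + (-⅓*(-21) - ⅓*(-84)²) = (-3189 + 412) + (7 - ⅓*7056) = -2777 + (7 - 2352) = -2777 - 2345 = -5122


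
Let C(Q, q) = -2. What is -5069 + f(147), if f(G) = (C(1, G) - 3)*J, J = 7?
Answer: -5104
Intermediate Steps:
f(G) = -35 (f(G) = (-2 - 3)*7 = -5*7 = -35)
-5069 + f(147) = -5069 - 35 = -5104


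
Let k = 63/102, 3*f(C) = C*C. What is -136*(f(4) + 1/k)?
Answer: -19856/21 ≈ -945.52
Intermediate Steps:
f(C) = C**2/3 (f(C) = (C*C)/3 = C**2/3)
k = 21/34 (k = 63*(1/102) = 21/34 ≈ 0.61765)
-136*(f(4) + 1/k) = -136*((1/3)*4**2 + 1/(21/34)) = -136*((1/3)*16 + 34/21) = -136*(16/3 + 34/21) = -136*146/21 = -19856/21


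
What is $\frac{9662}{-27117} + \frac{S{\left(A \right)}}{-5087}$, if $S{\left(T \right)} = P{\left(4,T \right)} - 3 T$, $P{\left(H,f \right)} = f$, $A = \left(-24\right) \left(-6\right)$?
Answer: $- \frac{41340898}{137944179} \approx -0.29969$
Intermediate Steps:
$A = 144$
$S{\left(T \right)} = - 2 T$ ($S{\left(T \right)} = T - 3 T = - 2 T$)
$\frac{9662}{-27117} + \frac{S{\left(A \right)}}{-5087} = \frac{9662}{-27117} + \frac{\left(-2\right) 144}{-5087} = 9662 \left(- \frac{1}{27117}\right) - - \frac{288}{5087} = - \frac{9662}{27117} + \frac{288}{5087} = - \frac{41340898}{137944179}$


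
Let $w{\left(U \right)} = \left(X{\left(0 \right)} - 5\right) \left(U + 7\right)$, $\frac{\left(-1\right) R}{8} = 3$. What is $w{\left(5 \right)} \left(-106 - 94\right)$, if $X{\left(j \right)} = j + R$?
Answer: $69600$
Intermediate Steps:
$R = -24$ ($R = \left(-8\right) 3 = -24$)
$X{\left(j \right)} = -24 + j$ ($X{\left(j \right)} = j - 24 = -24 + j$)
$w{\left(U \right)} = -203 - 29 U$ ($w{\left(U \right)} = \left(\left(-24 + 0\right) - 5\right) \left(U + 7\right) = \left(-24 - 5\right) \left(7 + U\right) = - 29 \left(7 + U\right) = -203 - 29 U$)
$w{\left(5 \right)} \left(-106 - 94\right) = \left(-203 - 145\right) \left(-106 - 94\right) = \left(-203 - 145\right) \left(-200\right) = \left(-348\right) \left(-200\right) = 69600$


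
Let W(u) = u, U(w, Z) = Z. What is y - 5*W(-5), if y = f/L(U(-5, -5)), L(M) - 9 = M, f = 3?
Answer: 103/4 ≈ 25.750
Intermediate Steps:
L(M) = 9 + M
y = ¾ (y = 3/(9 - 5) = 3/4 = 3*(¼) = ¾ ≈ 0.75000)
y - 5*W(-5) = ¾ - 5*(-5) = ¾ + 25 = 103/4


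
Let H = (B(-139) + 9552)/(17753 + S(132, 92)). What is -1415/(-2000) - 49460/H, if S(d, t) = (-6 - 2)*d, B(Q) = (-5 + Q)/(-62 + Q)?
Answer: -11722542313/135600 ≈ -86449.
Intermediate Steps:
B(Q) = (-5 + Q)/(-62 + Q)
S(d, t) = -8*d
H = 10848/18961 (H = ((-5 - 139)/(-62 - 139) + 9552)/(17753 - 8*132) = (-144/(-201) + 9552)/(17753 - 1056) = (-1/201*(-144) + 9552)/16697 = (48/67 + 9552)*(1/16697) = (640032/67)*(1/16697) = 10848/18961 ≈ 0.57212)
-1415/(-2000) - 49460/H = -1415/(-2000) - 49460/10848/18961 = -1415*(-1/2000) - 49460*18961/10848 = 283/400 - 234452765/2712 = -11722542313/135600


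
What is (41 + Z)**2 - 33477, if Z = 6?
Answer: -31268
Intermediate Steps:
(41 + Z)**2 - 33477 = (41 + 6)**2 - 33477 = 47**2 - 33477 = 2209 - 33477 = -31268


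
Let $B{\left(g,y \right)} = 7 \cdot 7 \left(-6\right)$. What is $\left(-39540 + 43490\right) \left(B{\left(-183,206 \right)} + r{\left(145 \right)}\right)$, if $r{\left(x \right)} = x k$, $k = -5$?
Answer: $-4025050$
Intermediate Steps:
$r{\left(x \right)} = - 5 x$ ($r{\left(x \right)} = x \left(-5\right) = - 5 x$)
$B{\left(g,y \right)} = -294$ ($B{\left(g,y \right)} = 49 \left(-6\right) = -294$)
$\left(-39540 + 43490\right) \left(B{\left(-183,206 \right)} + r{\left(145 \right)}\right) = \left(-39540 + 43490\right) \left(-294 - 725\right) = 3950 \left(-294 - 725\right) = 3950 \left(-1019\right) = -4025050$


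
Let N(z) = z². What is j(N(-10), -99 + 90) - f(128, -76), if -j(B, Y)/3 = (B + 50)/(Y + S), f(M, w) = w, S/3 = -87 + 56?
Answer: 1367/17 ≈ 80.412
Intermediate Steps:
S = -93 (S = 3*(-87 + 56) = 3*(-31) = -93)
j(B, Y) = -3*(50 + B)/(-93 + Y) (j(B, Y) = -3*(B + 50)/(Y - 93) = -3*(50 + B)/(-93 + Y))
j(N(-10), -99 + 90) - f(128, -76) = 3*(-50 - 1*(-10)²)/(-93 + (-99 + 90)) - 1*(-76) = 3*(-50 - 1*100)/(-93 - 9) + 76 = 3*(-50 - 100)/(-102) + 76 = 3*(-1/102)*(-150) + 76 = 75/17 + 76 = 1367/17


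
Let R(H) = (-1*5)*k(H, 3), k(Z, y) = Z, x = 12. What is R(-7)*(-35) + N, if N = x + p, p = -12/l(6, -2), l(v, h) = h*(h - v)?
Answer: -4855/4 ≈ -1213.8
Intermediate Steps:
R(H) = -5*H (R(H) = (-1*5)*H = -5*H)
p = -¾ (p = -12*(-1/(2*(-2 - 1*6))) = -12*(-1/(2*(-2 - 6))) = -12/((-2*(-8))) = -12/16 = -12*1/16 = -¾ ≈ -0.75000)
N = 45/4 (N = 12 - ¾ = 45/4 ≈ 11.250)
R(-7)*(-35) + N = -5*(-7)*(-35) + 45/4 = 35*(-35) + 45/4 = -1225 + 45/4 = -4855/4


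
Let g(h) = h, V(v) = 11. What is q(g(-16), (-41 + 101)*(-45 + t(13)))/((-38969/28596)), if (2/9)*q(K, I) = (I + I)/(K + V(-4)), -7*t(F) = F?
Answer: -1012984704/272783 ≈ -3713.5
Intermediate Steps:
t(F) = -F/7
q(K, I) = 9*I/(11 + K) (q(K, I) = 9*((I + I)/(K + 11))/2 = 9*((2*I)/(11 + K))/2 = 9*(2*I/(11 + K))/2 = 9*I/(11 + K))
q(g(-16), (-41 + 101)*(-45 + t(13)))/((-38969/28596)) = (9*((-41 + 101)*(-45 - ⅐*13))/(11 - 16))/((-38969/28596)) = (9*(60*(-45 - 13/7))/(-5))/((-38969*1/28596)) = (9*(60*(-328/7))*(-⅕))/(-38969/28596) = (9*(-19680/7)*(-⅕))*(-28596/38969) = (35424/7)*(-28596/38969) = -1012984704/272783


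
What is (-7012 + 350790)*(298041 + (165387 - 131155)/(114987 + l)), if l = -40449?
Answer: 3818585346893810/37269 ≈ 1.0246e+11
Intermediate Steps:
(-7012 + 350790)*(298041 + (165387 - 131155)/(114987 + l)) = (-7012 + 350790)*(298041 + (165387 - 131155)/(114987 - 40449)) = 343778*(298041 + 34232/74538) = 343778*(298041 + 34232*(1/74538)) = 343778*(298041 + 17116/37269) = 343778*(11107707145/37269) = 3818585346893810/37269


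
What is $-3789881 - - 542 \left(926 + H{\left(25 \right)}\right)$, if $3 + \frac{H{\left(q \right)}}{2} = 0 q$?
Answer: $-3291241$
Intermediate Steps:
$H{\left(q \right)} = -6$ ($H{\left(q \right)} = -6 + 2 \cdot 0 q = -6 + 2 \cdot 0 = -6 + 0 = -6$)
$-3789881 - - 542 \left(926 + H{\left(25 \right)}\right) = -3789881 - - 542 \left(926 - 6\right) = -3789881 - \left(-542\right) 920 = -3789881 - -498640 = -3789881 + 498640 = -3291241$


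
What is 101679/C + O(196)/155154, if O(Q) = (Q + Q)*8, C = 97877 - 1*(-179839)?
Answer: 2774470157/7181458044 ≈ 0.38634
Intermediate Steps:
C = 277716 (C = 97877 + 179839 = 277716)
O(Q) = 16*Q (O(Q) = (2*Q)*8 = 16*Q)
101679/C + O(196)/155154 = 101679/277716 + (16*196)/155154 = 101679*(1/277716) + 3136*(1/155154) = 33893/92572 + 1568/77577 = 2774470157/7181458044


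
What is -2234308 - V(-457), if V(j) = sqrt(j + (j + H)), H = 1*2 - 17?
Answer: -2234308 - I*sqrt(929) ≈ -2.2343e+6 - 30.479*I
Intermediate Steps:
H = -15 (H = 2 - 17 = -15)
V(j) = sqrt(-15 + 2*j) (V(j) = sqrt(j + (j - 15)) = sqrt(j + (-15 + j)) = sqrt(-15 + 2*j))
-2234308 - V(-457) = -2234308 - sqrt(-15 + 2*(-457)) = -2234308 - sqrt(-15 - 914) = -2234308 - sqrt(-929) = -2234308 - I*sqrt(929)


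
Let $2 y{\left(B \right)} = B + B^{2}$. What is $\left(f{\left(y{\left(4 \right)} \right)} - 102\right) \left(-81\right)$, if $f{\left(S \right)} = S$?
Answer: $7452$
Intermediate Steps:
$y{\left(B \right)} = \frac{B}{2} + \frac{B^{2}}{2}$ ($y{\left(B \right)} = \frac{B + B^{2}}{2} = \frac{B}{2} + \frac{B^{2}}{2}$)
$\left(f{\left(y{\left(4 \right)} \right)} - 102\right) \left(-81\right) = \left(\frac{1}{2} \cdot 4 \left(1 + 4\right) - 102\right) \left(-81\right) = \left(\frac{1}{2} \cdot 4 \cdot 5 - 102\right) \left(-81\right) = \left(10 - 102\right) \left(-81\right) = \left(-92\right) \left(-81\right) = 7452$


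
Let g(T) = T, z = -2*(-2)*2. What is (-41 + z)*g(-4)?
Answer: 132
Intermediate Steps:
z = 8 (z = 4*2 = 8)
(-41 + z)*g(-4) = (-41 + 8)*(-4) = -33*(-4) = 132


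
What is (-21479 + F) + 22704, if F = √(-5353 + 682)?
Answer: 1225 + 3*I*√519 ≈ 1225.0 + 68.345*I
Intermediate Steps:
F = 3*I*√519 (F = √(-4671) = 3*I*√519 ≈ 68.345*I)
(-21479 + F) + 22704 = (-21479 + 3*I*√519) + 22704 = 1225 + 3*I*√519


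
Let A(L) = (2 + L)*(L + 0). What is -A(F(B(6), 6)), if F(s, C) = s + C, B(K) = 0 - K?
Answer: 0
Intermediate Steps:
B(K) = -K
F(s, C) = C + s
A(L) = L*(2 + L) (A(L) = (2 + L)*L = L*(2 + L))
-A(F(B(6), 6)) = -(6 - 1*6)*(2 + (6 - 1*6)) = -(6 - 6)*(2 + (6 - 6)) = -0*(2 + 0) = -0*2 = -1*0 = 0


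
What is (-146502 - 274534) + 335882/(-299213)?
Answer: -125979780550/299213 ≈ -4.2104e+5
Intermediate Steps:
(-146502 - 274534) + 335882/(-299213) = -421036 + 335882*(-1/299213) = -421036 - 335882/299213 = -125979780550/299213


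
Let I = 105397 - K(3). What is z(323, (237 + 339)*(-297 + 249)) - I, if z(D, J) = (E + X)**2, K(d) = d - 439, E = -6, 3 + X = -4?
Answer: -105664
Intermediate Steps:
X = -7 (X = -3 - 4 = -7)
K(d) = -439 + d
z(D, J) = 169 (z(D, J) = (-6 - 7)**2 = (-13)**2 = 169)
I = 105833 (I = 105397 - (-439 + 3) = 105397 - 1*(-436) = 105397 + 436 = 105833)
z(323, (237 + 339)*(-297 + 249)) - I = 169 - 1*105833 = 169 - 105833 = -105664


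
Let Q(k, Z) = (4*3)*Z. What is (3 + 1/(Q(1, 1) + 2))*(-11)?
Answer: -473/14 ≈ -33.786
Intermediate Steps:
Q(k, Z) = 12*Z
(3 + 1/(Q(1, 1) + 2))*(-11) = (3 + 1/(12*1 + 2))*(-11) = (3 + 1/(12 + 2))*(-11) = (3 + 1/14)*(-11) = (43/14)*(-11) = -473/14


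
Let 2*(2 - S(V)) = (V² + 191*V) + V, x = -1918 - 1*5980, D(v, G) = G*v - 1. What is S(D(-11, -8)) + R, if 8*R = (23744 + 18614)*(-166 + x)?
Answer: -85417997/2 ≈ -4.2709e+7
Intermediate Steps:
D(v, G) = -1 + G*v
x = -7898 (x = -1918 - 5980 = -7898)
R = -42696864 (R = ((23744 + 18614)*(-166 - 7898))/8 = (42358*(-8064))/8 = (⅛)*(-341574912) = -42696864)
S(V) = 2 - 96*V - V²/2 (S(V) = 2 - ((V² + 191*V) + V)/2 = 2 - (V² + 192*V)/2 = 2 + (-96*V - V²/2) = 2 - 96*V - V²/2)
S(D(-11, -8)) + R = (2 - 96*(-1 - 8*(-11)) - (-1 - 8*(-11))²/2) - 42696864 = (2 - 96*(-1 + 88) - (-1 + 88)²/2) - 42696864 = (2 - 96*87 - ½*87²) - 42696864 = (2 - 8352 - ½*7569) - 42696864 = (2 - 8352 - 7569/2) - 42696864 = -24269/2 - 42696864 = -85417997/2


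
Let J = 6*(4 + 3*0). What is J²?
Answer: 576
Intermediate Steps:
J = 24 (J = 6*(4 + 0) = 6*4 = 24)
J² = 24² = 576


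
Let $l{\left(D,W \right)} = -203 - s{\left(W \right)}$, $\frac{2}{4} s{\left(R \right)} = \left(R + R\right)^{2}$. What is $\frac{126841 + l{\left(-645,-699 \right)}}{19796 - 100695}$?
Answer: $\frac{540310}{11557} \approx 46.752$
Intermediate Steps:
$s{\left(R \right)} = 8 R^{2}$ ($s{\left(R \right)} = 2 \left(R + R\right)^{2} = 2 \left(2 R\right)^{2} = 2 \cdot 4 R^{2} = 8 R^{2}$)
$l{\left(D,W \right)} = -203 - 8 W^{2}$
$\frac{126841 + l{\left(-645,-699 \right)}}{19796 - 100695} = \frac{126841 - \left(203 + 8 \left(-699\right)^{2}\right)}{19796 - 100695} = \frac{126841 - 3909011}{-80899} = \left(126841 - 3909011\right) \left(- \frac{1}{80899}\right) = \left(-3782170\right) \left(- \frac{1}{80899}\right) = \frac{540310}{11557}$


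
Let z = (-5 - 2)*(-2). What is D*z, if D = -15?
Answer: -210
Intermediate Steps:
z = 14 (z = -7*(-2) = 14)
D*z = -15*14 = -210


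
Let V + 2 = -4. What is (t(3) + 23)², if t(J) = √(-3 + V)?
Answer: 520 + 138*I ≈ 520.0 + 138.0*I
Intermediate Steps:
V = -6 (V = -2 - 4 = -6)
t(J) = 3*I (t(J) = √(-3 - 6) = √(-9) = 3*I)
(t(3) + 23)² = (3*I + 23)² = (23 + 3*I)²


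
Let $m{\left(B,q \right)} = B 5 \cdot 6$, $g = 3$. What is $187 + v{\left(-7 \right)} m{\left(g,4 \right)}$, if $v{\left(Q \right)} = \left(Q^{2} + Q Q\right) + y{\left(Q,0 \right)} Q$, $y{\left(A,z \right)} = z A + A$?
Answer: $13417$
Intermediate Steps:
$y{\left(A,z \right)} = A + A z$ ($y{\left(A,z \right)} = A z + A = A + A z$)
$m{\left(B,q \right)} = 30 B$ ($m{\left(B,q \right)} = 5 B 6 = 30 B$)
$v{\left(Q \right)} = 3 Q^{2}$ ($v{\left(Q \right)} = \left(Q^{2} + Q Q\right) + Q \left(1 + 0\right) Q = \left(Q^{2} + Q^{2}\right) + Q 1 Q = 2 Q^{2} + Q Q = 2 Q^{2} + Q^{2} = 3 Q^{2}$)
$187 + v{\left(-7 \right)} m{\left(g,4 \right)} = 187 + 3 \left(-7\right)^{2} \cdot 30 \cdot 3 = 187 + 3 \cdot 49 \cdot 90 = 187 + 147 \cdot 90 = 187 + 13230 = 13417$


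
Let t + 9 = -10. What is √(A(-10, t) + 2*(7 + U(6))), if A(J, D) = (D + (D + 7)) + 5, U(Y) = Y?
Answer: 0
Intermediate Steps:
t = -19 (t = -9 - 10 = -19)
A(J, D) = 12 + 2*D (A(J, D) = (D + (7 + D)) + 5 = (7 + 2*D) + 5 = 12 + 2*D)
√(A(-10, t) + 2*(7 + U(6))) = √((12 + 2*(-19)) + 2*(7 + 6)) = √((12 - 38) + 2*13) = √(-26 + 26) = √0 = 0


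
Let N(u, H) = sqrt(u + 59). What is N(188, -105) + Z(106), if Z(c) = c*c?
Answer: 11236 + sqrt(247) ≈ 11252.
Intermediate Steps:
Z(c) = c**2
N(u, H) = sqrt(59 + u)
N(188, -105) + Z(106) = sqrt(59 + 188) + 106**2 = sqrt(247) + 11236 = 11236 + sqrt(247)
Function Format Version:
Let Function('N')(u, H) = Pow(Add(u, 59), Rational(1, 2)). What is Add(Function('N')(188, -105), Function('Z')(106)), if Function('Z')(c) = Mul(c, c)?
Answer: Add(11236, Pow(247, Rational(1, 2))) ≈ 11252.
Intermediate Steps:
Function('Z')(c) = Pow(c, 2)
Function('N')(u, H) = Pow(Add(59, u), Rational(1, 2))
Add(Function('N')(188, -105), Function('Z')(106)) = Add(Pow(Add(59, 188), Rational(1, 2)), Pow(106, 2)) = Add(Pow(247, Rational(1, 2)), 11236) = Add(11236, Pow(247, Rational(1, 2)))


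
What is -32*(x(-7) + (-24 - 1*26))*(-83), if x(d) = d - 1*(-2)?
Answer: -146080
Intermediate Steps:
x(d) = 2 + d (x(d) = d + 2 = 2 + d)
-32*(x(-7) + (-24 - 1*26))*(-83) = -32*((2 - 7) + (-24 - 1*26))*(-83) = -32*(-5 + (-24 - 26))*(-83) = -32*(-5 - 50)*(-83) = -32*(-55)*(-83) = 1760*(-83) = -146080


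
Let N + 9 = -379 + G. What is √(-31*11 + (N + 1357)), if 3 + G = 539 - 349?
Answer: √815 ≈ 28.548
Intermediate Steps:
G = 187 (G = -3 + (539 - 349) = -3 + 190 = 187)
N = -201 (N = -9 + (-379 + 187) = -9 - 192 = -201)
√(-31*11 + (N + 1357)) = √(-31*11 + (-201 + 1357)) = √(-341 + 1156) = √815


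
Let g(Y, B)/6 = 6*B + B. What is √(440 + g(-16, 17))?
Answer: √1154 ≈ 33.971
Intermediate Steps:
g(Y, B) = 42*B (g(Y, B) = 6*(6*B + B) = 6*(7*B) = 42*B)
√(440 + g(-16, 17)) = √(440 + 42*17) = √(440 + 714) = √1154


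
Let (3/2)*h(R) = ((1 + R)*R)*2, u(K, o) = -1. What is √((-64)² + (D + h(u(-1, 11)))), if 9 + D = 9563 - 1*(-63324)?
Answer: √76974 ≈ 277.44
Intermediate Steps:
D = 72878 (D = -9 + (9563 - 1*(-63324)) = -9 + (9563 + 63324) = -9 + 72887 = 72878)
h(R) = 4*R*(1 + R)/3 (h(R) = 2*(((1 + R)*R)*2)/3 = 2*((R*(1 + R))*2)/3 = 2*(2*R*(1 + R))/3 = 4*R*(1 + R)/3)
√((-64)² + (D + h(u(-1, 11)))) = √((-64)² + (72878 + (4/3)*(-1)*(1 - 1))) = √(4096 + (72878 + (4/3)*(-1)*0)) = √(4096 + (72878 + 0)) = √(4096 + 72878) = √76974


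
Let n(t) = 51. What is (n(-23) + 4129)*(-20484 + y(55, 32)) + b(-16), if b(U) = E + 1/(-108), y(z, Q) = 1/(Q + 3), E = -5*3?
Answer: -64730999779/756 ≈ -8.5623e+7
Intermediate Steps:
E = -15
y(z, Q) = 1/(3 + Q)
b(U) = -1621/108 (b(U) = -15 + 1/(-108) = -15 - 1/108 = -1621/108)
(n(-23) + 4129)*(-20484 + y(55, 32)) + b(-16) = (51 + 4129)*(-20484 + 1/(3 + 32)) - 1621/108 = 4180*(-20484 + 1/35) - 1621/108 = 4180*(-716939/35) - 1621/108 = -599361004/7 - 1621/108 = -64730999779/756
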